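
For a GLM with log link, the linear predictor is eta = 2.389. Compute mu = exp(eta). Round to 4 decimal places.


The inverse log link gives:
mu = exp(2.389) = 10.9026.

10.9026


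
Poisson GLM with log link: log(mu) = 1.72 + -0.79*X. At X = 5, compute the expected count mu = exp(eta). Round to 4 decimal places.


Linear predictor: eta = 1.72 + (-0.79)(5) = -2.2300.
Expected count: mu = exp(-2.2300) = 0.1075.

0.1075


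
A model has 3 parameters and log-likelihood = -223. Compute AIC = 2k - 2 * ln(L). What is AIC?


AIC = 2*3 - 2*(-223).
= 6 + 446 = 452.

452


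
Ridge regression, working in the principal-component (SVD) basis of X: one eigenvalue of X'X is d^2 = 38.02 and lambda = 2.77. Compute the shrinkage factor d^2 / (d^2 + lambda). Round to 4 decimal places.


d^2 + lambda = 38.02 + 2.77 = 40.7900.
Shrinkage factor = 38.02/40.7900 = 0.9321.

0.9321


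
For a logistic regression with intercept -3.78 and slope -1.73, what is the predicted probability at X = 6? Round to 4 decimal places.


z = -3.78 + -1.73 * 6 = -14.1600.
Sigmoid: P = 1 / (1 + exp(14.1600)) = 0.0000.

0.0000


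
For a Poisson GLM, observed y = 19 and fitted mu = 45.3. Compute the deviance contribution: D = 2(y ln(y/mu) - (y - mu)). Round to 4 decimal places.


First: ln(19/45.3) = -0.868868.
Then: 19 * -0.868868 = -16.508492.
y - mu = 19 - 45.3 = -26.3.
D = 2(-16.508492 - -26.3) = 19.583016, which rounds to 19.5830.

19.5830


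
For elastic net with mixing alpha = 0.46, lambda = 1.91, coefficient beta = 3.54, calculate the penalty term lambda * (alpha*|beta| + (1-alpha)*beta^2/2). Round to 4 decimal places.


L1 component = 0.46 * |3.54| = 1.6284.
L2 component = 0.54 * 3.54^2 / 2 = 3.3835.
Penalty = 1.91 * (1.6284 + 3.3835) = 1.91 * 5.0119 = 9.5728.

9.5728


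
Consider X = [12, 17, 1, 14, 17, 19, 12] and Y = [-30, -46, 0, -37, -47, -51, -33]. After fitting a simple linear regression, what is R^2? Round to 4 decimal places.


After computing the OLS fit (b0=2.8936, b1=-2.8723):
SSres = 6.2128, SStot = 1778.8571.
R^2 = 1 - 6.2128/1778.8571 = 0.9965.

0.9965


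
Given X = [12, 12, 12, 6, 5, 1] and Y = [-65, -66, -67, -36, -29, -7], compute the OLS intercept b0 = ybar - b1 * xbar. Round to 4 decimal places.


First find the slope: b1 = -5.3091.
Means: xbar = 8.0000, ybar = -45.0000.
b0 = ybar - b1 * xbar = -45.0000 - -5.3091 * 8.0000 = -2.5273.

-2.5273


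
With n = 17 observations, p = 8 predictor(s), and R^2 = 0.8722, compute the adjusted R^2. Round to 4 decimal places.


Using the formula:
(1 - 0.8722) = 0.1278.
Multiply by 16/8: 0.1278 * 16 = 2.0448, then 2.0448 / 8 = 0.2556.
Adj R^2 = 1 - 0.2556 = 0.7444.

0.7444


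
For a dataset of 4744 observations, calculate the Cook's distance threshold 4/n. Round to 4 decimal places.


The threshold is 4/n.
4/4744 = 0.0008.

0.0008


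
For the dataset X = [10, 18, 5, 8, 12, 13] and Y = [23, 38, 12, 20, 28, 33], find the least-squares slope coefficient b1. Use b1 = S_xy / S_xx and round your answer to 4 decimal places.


Calculate xbar = 11.0000, ybar = 25.6667.
S_xx = 100.0000, S_xy = 205.0000.
Using b1 = S_xy / S_xx = 205.0000 / 100.0000, we get b1 = 2.0500.

2.0500


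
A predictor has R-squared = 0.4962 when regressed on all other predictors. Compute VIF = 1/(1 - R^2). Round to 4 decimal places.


VIF = 1 / (1 - 0.4962).
= 1 / 0.5038 = 1.9849.

1.9849


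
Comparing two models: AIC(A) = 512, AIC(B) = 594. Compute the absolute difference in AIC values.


Compute |512 - 594| = 82.
Model A has the smaller AIC.

82


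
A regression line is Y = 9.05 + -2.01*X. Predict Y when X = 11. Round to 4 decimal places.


Substitute X = 11 into the equation:
Y = 9.05 + -2.01 * 11 = 9.05 + -22.1100 = -13.0600.

-13.0600


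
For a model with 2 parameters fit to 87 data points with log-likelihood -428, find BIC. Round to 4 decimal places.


ln(87) = 4.465908.
k * ln(n) = 2 * 4.465908 = 8.931816.
-2L = 856.
BIC = 8.931816 + 856 = 864.931816, which rounds to 864.9318.

864.9318


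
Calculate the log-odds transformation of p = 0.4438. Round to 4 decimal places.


1 - p = 0.5562.
p/(1-p) = 0.7979.
logit = ln(0.7979) = -0.2258.

-0.2258


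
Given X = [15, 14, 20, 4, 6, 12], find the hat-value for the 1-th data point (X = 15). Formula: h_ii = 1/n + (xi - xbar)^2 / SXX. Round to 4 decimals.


Compute xbar = 11.8333 with n = 6 observations.
SXX = 176.8333.
Leverage = 1/6 + (15 - 11.8333)^2/176.8333 = 0.2234.

0.2234


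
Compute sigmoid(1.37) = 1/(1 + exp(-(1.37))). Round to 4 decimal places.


First, exp(-1.3700) = 0.2541.
Then sigma(z) = 1/(1 + 0.2541) = 0.7974.

0.7974


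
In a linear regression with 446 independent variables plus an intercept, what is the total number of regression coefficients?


Including the intercept, the model has 446 predictor coefficients + 1 intercept.
Total = 447.

447


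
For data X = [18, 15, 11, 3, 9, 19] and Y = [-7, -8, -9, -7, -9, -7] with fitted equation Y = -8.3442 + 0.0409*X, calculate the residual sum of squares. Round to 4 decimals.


Compute predicted values, then residuals = yi - yhat_i.
Residuals: [0.6080, -0.2693, -1.1057, 1.2215, -1.0239, 0.5671].
SSres = sum(residual^2) = 4.5268.

4.5268


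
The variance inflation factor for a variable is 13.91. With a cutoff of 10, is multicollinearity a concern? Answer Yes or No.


Check: VIF = 13.91 vs threshold = 10.
Since 13.91 >= 10, the answer is Yes.

Yes


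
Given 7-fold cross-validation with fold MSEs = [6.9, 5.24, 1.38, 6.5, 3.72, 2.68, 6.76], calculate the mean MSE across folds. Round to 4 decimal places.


Add all fold MSEs: 33.1800.
Divide by k = 7: 33.1800/7 = 4.7400.

4.7400


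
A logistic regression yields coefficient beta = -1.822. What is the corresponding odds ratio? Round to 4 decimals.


exp(-1.822) = 0.1617.
So the odds ratio is 0.1617.

0.1617


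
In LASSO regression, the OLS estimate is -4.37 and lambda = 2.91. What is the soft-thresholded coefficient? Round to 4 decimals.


Check: |-4.37| = 4.37 vs lambda = 2.91.
Since |beta| > lambda, coefficient = sign(beta)*(|beta| - lambda) = -1.4600.
Soft-thresholded coefficient = -1.4600.

-1.4600


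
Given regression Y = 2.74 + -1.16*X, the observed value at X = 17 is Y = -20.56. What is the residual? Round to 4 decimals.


Compute yhat = 2.74 + (-1.16)(17) = -16.9800.
Residual = actual - predicted = -20.56 - -16.9800 = -3.5800.

-3.5800


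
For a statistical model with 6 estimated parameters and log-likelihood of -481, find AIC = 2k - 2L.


AIC = 2k - 2*loglik = 2(6) - 2(-481).
= 12 + 962 = 974.

974


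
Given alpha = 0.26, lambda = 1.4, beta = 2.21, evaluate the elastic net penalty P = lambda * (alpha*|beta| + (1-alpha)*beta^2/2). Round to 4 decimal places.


Compute:
L1 = 0.26 * 2.21 = 0.5746.
L2 = 0.74 * 2.21^2 / 2 = 1.8071.
Penalty = 1.4 * (0.5746 + 1.8071) = 3.3344.

3.3344


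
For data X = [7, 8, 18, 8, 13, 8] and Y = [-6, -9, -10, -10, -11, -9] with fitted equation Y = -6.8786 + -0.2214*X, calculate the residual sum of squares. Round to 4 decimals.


For each point, residual = actual - predicted.
Residuals: [2.4284, -0.3502, 0.8638, -1.3502, -1.2432, -0.3502].
Sum of squared residuals = 10.2571.

10.2571


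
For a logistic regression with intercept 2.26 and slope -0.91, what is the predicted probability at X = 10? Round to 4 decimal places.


Linear predictor: z = 2.26 + -0.91 * 10 = -6.8400.
P = 1/(1 + exp(6.8400)) = 1/(1 + 934.4891) = 0.0011.

0.0011


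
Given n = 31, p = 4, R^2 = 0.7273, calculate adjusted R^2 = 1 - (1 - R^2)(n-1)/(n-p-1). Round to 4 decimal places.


Using the formula:
(1 - 0.7273) = 0.2727.
Multiply by 30/26: 0.2727 * 30 = 8.1810, then 8.1810 / 26 = 0.3147.
Adj R^2 = 1 - 0.3147 = 0.6853.

0.6853


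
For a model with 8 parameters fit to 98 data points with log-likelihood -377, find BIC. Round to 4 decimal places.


k * ln(n) = 8 * ln(98) = 8 * 4.584967 = 36.679736.
-2 * loglik = -2 * (-377) = 754.
BIC = 36.679736 + 754 = 790.679736, which rounds to 790.6797.

790.6797


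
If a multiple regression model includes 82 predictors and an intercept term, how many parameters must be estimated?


Each predictor gets one coefficient, plus one intercept.
Total parameters = 82 + 1 = 83.

83


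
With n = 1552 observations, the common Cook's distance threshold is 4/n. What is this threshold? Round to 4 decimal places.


Cook's distance cutoff = 4/n = 4/1552.
= 0.0026.

0.0026


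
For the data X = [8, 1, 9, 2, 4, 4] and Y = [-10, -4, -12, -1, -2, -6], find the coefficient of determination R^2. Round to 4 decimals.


After computing the OLS fit (b0=-0.1364, b1=-1.2208):
SSres = 20.3312, SStot = 96.8333.
R^2 = 1 - 20.3312/96.8333 = 0.7900.

0.7900


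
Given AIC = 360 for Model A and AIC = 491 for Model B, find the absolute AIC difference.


|AIC_A - AIC_B| = |360 - 491| = 131.
Model A is preferred (lower AIC).

131


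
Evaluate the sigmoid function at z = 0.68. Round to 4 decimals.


First, exp(-0.6800) = 0.5066.
Then sigma(z) = 1/(1 + 0.5066) = 0.6637.

0.6637


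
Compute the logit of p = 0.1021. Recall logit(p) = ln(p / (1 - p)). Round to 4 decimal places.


The odds are p/(1-p) = 0.1021 / 0.8979 = 0.1137.
logit(p) = ln(0.1137) = -2.1741.

-2.1741


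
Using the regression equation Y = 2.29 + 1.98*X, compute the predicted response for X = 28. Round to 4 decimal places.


Substitute X = 28 into the equation:
Y = 2.29 + 1.98 * 28 = 2.29 + 55.4400 = 57.7300.

57.7300


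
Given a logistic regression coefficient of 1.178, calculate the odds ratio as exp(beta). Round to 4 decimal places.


exp(1.178) = 3.2479.
So the odds ratio is 3.2479.

3.2479


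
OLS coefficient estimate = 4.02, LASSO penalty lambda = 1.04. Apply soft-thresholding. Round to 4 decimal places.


|beta_OLS| = 4.02.
lambda = 1.04.
Since |beta| > lambda, coefficient = sign(beta)*(|beta| - lambda) = 2.9800.
Result = 2.9800.

2.9800


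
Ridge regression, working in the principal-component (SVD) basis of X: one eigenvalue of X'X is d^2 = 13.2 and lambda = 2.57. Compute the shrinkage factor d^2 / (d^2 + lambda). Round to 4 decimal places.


Compute the denominator: 13.2 + 2.57 = 15.7700.
Shrinkage factor = 13.2 / 15.7700 = 0.8370.

0.8370


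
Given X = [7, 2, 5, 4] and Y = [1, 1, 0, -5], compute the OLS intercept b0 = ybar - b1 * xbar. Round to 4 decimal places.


First find the slope: b1 = 0.1923.
Means: xbar = 4.5000, ybar = -0.7500.
b0 = ybar - b1 * xbar = -0.7500 - 0.1923 * 4.5000 = -1.6154.

-1.6154


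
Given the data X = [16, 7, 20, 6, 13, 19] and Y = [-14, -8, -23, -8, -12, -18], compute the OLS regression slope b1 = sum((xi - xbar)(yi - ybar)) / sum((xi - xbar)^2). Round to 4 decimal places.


The sample means are xbar = 13.5000 and ybar = -13.8333.
Compute S_xx = 177.5000 and S_xy = -165.5000.
Slope b1 = S_xy / S_xx = -165.5000 / 177.5000 = -0.9324.

-0.9324


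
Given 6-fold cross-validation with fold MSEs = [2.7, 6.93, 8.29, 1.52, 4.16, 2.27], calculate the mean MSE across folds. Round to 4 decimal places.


Sum of fold MSEs = 25.8700.
Average = 25.8700 / 6 = 4.3117.

4.3117


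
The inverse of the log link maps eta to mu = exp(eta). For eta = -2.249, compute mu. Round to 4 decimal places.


Apply the inverse link:
mu = e^-2.249 = 0.1055.

0.1055


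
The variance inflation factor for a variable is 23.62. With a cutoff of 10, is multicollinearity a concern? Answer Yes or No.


Check: VIF = 23.62 vs threshold = 10.
Since 23.62 >= 10, the answer is Yes.

Yes


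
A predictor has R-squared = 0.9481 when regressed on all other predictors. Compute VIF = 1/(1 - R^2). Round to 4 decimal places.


VIF = 1 / (1 - 0.9481).
= 1 / 0.0519 = 19.2678.

19.2678


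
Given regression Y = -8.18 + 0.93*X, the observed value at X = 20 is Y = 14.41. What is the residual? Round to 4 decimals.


Predicted = -8.18 + 0.93 * 20 = 10.4200.
Residual = 14.41 - 10.4200 = 3.9900.

3.9900


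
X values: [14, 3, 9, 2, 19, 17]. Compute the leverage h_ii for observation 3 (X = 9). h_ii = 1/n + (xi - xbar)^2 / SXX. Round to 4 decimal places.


Compute xbar = 10.6667 with n = 6 observations.
SXX = 257.3333.
Leverage = 1/6 + (9 - 10.6667)^2/257.3333 = 0.1775.

0.1775


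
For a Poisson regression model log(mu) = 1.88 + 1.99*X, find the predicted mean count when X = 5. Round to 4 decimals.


eta = 1.88 + 1.99 * 5 = 11.8300.
mu = exp(11.8300) = 137310.4913.

137310.4913


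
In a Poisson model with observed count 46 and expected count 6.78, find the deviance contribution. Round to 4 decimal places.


Compute y*ln(y/mu) = 46*ln(46/6.78) = 46*1.914664 = 88.074544.
y - mu = 39.22.
D = 2*(88.074544 - (39.22)) = 97.709088, which rounds to 97.7091.

97.7091


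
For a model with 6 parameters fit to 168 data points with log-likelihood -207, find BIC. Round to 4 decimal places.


ln(168) = 5.123964.
k * ln(n) = 6 * 5.123964 = 30.743784.
-2L = 414.
BIC = 30.743784 + 414 = 444.743784, which rounds to 444.7438.

444.7438


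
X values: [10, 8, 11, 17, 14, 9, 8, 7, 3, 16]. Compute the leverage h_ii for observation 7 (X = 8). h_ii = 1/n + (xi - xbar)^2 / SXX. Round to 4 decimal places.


Mean of X: xbar = 10.3000.
SXX = 168.1000.
For X = 8: h = 1/10 + (8 - 10.3000)^2/168.1000 = 0.1315.

0.1315


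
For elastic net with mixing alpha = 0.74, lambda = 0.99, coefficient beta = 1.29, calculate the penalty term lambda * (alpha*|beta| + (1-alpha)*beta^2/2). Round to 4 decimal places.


L1 component = 0.74 * |1.29| = 0.9546.
L2 component = 0.26 * 1.29^2 / 2 = 0.2163.
Penalty = 0.99 * (0.9546 + 0.2163) = 0.99 * 1.1709 = 1.1592.

1.1592


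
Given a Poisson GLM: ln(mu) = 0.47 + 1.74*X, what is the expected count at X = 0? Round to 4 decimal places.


Linear predictor: eta = 0.47 + (1.74)(0) = 0.4700.
Expected count: mu = exp(0.4700) = 1.6000.

1.6000


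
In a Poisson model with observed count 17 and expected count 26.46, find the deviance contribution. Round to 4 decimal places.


First: ln(17/26.46) = -0.442421.
Then: 17 * -0.442421 = -7.521157.
y - mu = 17 - 26.46 = -9.46.
D = 2(-7.521157 - -9.46) = 3.877686, which rounds to 3.8777.

3.8777


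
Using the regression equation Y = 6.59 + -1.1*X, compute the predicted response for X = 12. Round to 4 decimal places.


Predicted value:
Y = 6.59 + (-1.1)(12) = 6.59 + -13.2000 = -6.6100.

-6.6100


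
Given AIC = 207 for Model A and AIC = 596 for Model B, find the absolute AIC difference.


Absolute difference = |207 - 596| = 389.
The model with lower AIC (A) is preferred.

389


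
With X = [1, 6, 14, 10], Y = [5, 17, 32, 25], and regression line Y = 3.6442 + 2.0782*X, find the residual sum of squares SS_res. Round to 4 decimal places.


For each point, residual = actual - predicted.
Residuals: [-0.7224, 0.8866, -0.7390, 0.5738].
Sum of squared residuals = 2.1833.

2.1833


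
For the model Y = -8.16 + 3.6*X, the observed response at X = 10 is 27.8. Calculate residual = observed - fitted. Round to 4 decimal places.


Compute yhat = -8.16 + (3.6)(10) = 27.8400.
Residual = actual - predicted = 27.8 - 27.8400 = -0.0400.

-0.0400


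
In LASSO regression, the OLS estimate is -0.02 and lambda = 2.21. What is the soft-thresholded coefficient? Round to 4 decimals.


Check: |-0.02| = 0.02 vs lambda = 2.21.
Since |beta| <= lambda, the coefficient is set to 0.
Soft-thresholded coefficient = 0.0000.

0.0000


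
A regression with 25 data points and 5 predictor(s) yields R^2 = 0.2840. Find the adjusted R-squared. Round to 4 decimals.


Plug in: Adj R^2 = 1 - (1 - 0.2840) * 24/19.
= 1 - 0.7160 * 24/19
= 1 - 17.1840 / 19
= 1 - 0.9044 = 0.0956.

0.0956


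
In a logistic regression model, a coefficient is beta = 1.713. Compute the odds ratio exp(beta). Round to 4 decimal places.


The odds ratio is computed as:
OR = e^(1.713) = 5.5456.

5.5456


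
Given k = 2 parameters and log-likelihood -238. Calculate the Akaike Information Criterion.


AIC = 2*2 - 2*(-238).
= 4 + 476 = 480.

480


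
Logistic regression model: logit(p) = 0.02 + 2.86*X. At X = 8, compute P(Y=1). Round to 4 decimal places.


Compute z = 0.02 + (2.86)(8) = 22.9000.
exp(-z) = 0.0000.
P = 1/(1 + 0.0000) = 1.0000.

1.0000


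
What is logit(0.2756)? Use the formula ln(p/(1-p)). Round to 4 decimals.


The odds are p/(1-p) = 0.2756 / 0.7244 = 0.3805.
logit(p) = ln(0.3805) = -0.9664.

-0.9664


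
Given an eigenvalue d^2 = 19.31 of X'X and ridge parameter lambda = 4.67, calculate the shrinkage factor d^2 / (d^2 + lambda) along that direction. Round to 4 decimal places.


Denominator = d^2 + lambda = 19.31 + 4.67 = 23.9800.
Shrinkage = 19.31 / 23.9800 = 0.8053.

0.8053


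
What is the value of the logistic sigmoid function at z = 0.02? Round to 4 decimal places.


exp(-0.0200) = 0.9802.
1 + exp(-z) = 1.9802.
sigmoid = 1/1.9802 = 0.5050.

0.5050


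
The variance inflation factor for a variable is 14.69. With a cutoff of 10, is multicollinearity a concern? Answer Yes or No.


The threshold is 10.
VIF = 14.69 is >= 10.
Multicollinearity indication: Yes.

Yes


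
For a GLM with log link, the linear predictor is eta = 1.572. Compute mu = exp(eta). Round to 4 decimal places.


Apply the inverse link:
mu = e^1.572 = 4.8163.

4.8163


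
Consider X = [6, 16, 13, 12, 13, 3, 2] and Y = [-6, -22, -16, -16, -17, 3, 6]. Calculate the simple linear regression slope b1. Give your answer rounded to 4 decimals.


Calculate xbar = 9.2857, ybar = -9.7143.
S_xx = 183.4286, S_xy = -356.5714.
Using b1 = S_xy / S_xx = -356.5714 / 183.4286, we get b1 = -1.9439.

-1.9439


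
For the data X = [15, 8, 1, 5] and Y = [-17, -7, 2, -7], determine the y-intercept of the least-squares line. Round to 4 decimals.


The slope is b1 = -1.2768.
Sample means are xbar = 7.2500 and ybar = -7.2500.
Intercept: b0 = -7.2500 - (-1.2768)(7.2500) = 2.0072.

2.0072


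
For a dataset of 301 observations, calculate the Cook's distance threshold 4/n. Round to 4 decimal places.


Cook's distance cutoff = 4/n = 4/301.
= 0.0133.

0.0133


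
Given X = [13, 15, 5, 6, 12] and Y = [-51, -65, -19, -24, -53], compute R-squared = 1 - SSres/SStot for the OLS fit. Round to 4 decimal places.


After computing the OLS fit (b0=2.9822, b1=-4.4492):
SSres = 23.2970, SStot = 1583.2000.
R^2 = 1 - 23.2970/1583.2000 = 0.9853.

0.9853


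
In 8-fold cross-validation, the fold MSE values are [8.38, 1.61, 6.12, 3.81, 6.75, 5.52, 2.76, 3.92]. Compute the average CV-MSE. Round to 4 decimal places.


Add all fold MSEs: 38.8700.
Divide by k = 8: 38.8700/8 = 4.8588.

4.8588


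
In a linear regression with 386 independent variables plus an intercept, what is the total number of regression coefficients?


Each predictor gets one coefficient, plus one intercept.
Total parameters = 386 + 1 = 387.

387


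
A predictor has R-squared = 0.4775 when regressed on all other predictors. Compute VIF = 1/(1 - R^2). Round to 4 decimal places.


Denominator: 1 - 0.4775 = 0.5225.
VIF = 1 / 0.5225 = 1.9139.

1.9139


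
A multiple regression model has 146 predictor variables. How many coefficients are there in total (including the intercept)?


Including the intercept, the model has 146 predictor coefficients + 1 intercept.
Total = 147.

147


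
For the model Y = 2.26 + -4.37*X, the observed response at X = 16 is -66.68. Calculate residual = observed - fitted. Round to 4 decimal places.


Fitted value at X = 16 is yhat = 2.26 + -4.37*16 = -67.6600.
Residual = -66.68 - -67.6600 = 0.9800.

0.9800


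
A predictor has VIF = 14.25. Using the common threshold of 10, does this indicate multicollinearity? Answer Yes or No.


The threshold is 10.
VIF = 14.25 is >= 10.
Multicollinearity indication: Yes.

Yes


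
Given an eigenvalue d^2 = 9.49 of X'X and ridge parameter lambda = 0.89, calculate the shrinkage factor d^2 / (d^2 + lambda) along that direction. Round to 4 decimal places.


Denominator = d^2 + lambda = 9.49 + 0.89 = 10.3800.
Shrinkage = 9.49 / 10.3800 = 0.9143.

0.9143


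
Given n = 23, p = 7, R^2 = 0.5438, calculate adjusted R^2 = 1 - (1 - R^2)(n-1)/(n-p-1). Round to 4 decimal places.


Plug in: Adj R^2 = 1 - (1 - 0.5438) * 22/15.
= 1 - 0.4562 * 22/15
= 1 - 10.0364 / 15
= 1 - 0.6691 = 0.3309.

0.3309


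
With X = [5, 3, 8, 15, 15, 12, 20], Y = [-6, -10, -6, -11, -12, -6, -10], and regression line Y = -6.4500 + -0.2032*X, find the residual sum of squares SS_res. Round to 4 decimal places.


For each point, residual = actual - predicted.
Residuals: [1.4660, -2.9404, 2.0756, -1.5020, -2.5020, 2.8884, 0.5140].
Sum of squared residuals = 32.2263.

32.2263


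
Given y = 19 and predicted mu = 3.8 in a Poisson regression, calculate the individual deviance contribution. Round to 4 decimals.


y/mu = 19/3.8 = 5.000000 (approx.), and ln(19/3.8) = 1.609438.
y * ln(y/mu) = 19 * 1.609438 = 30.579322.
y - mu = 15.2.
D = 2 * (30.579322 - 15.2) = 30.758644, which rounds to 30.7586.

30.7586


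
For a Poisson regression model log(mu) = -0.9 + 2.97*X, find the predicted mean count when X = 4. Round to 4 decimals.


Compute eta = -0.9 + 2.97 * 4 = 10.9800.
Apply inverse link: mu = e^10.9800 = 58688.5543.

58688.5543


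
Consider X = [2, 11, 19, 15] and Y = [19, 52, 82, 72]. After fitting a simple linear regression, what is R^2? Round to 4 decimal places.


Fit the OLS line: b0 = 11.5260, b1 = 3.8063.
SSres = 16.7937.
SStot = 2316.7500.
R^2 = 1 - 16.7937/2316.7500 = 0.9928.

0.9928


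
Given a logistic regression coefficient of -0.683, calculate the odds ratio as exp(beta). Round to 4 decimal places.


exp(-0.683) = 0.5051.
So the odds ratio is 0.5051.

0.5051


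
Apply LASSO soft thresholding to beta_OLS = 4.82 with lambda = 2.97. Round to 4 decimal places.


Check: |4.82| = 4.82 vs lambda = 2.97.
Since |beta| > lambda, coefficient = sign(beta)*(|beta| - lambda) = 1.8500.
Soft-thresholded coefficient = 1.8500.

1.8500


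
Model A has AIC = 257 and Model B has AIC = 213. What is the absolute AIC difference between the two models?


|AIC_A - AIC_B| = |257 - 213| = 44.
Model B is preferred (lower AIC).

44


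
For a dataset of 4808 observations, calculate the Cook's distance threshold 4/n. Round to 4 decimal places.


The threshold is 4/n.
4/4808 = 0.0008.

0.0008


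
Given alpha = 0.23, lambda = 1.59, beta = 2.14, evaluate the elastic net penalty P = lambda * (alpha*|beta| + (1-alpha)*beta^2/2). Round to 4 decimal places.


alpha * |beta| = 0.23 * 2.14 = 0.4922.
(1-alpha) * beta^2/2 = 0.77 * 4.5796/2 = 1.7631.
Total = 1.59 * (0.4922 + 1.7631) = 3.5860.

3.5860


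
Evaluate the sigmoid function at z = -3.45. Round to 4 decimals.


Compute exp(3.4500) = 31.5004.
Sigmoid = 1 / (1 + 31.5004) = 1 / 32.5004 = 0.0308.

0.0308


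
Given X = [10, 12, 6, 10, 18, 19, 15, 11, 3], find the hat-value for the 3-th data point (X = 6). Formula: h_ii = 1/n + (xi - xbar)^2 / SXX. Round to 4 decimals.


Compute xbar = 11.5556 with n = 9 observations.
SXX = 218.2222.
Leverage = 1/9 + (6 - 11.5556)^2/218.2222 = 0.2525.

0.2525


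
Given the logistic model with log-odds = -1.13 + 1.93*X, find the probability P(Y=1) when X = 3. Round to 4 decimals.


z = -1.13 + 1.93 * 3 = 4.6600.
Sigmoid: P = 1 / (1 + exp(-4.6600)) = 0.9906.

0.9906


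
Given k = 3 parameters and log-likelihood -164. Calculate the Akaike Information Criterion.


AIC = 2*3 - 2*(-164).
= 6 + 328 = 334.

334


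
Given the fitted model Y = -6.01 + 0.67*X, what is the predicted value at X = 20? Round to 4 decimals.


Substitute X = 20 into the equation:
Y = -6.01 + 0.67 * 20 = -6.01 + 13.4000 = 7.3900.

7.3900


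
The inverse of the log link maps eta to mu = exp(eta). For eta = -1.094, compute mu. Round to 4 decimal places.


Apply the inverse link:
mu = e^-1.094 = 0.3349.

0.3349


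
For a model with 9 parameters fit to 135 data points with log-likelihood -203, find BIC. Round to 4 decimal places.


Compute k*ln(n) = 9*ln(135) = 9*4.905275 = 44.147475.
Then -2*loglik = 406.
BIC = 44.147475 + 406 = 450.147475, which rounds to 450.1475.

450.1475


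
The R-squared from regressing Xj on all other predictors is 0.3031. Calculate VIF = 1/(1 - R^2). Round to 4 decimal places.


Denominator: 1 - 0.3031 = 0.6969.
VIF = 1 / 0.6969 = 1.4349.

1.4349


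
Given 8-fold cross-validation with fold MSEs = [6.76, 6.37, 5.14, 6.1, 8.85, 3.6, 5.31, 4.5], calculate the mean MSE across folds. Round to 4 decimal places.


Sum of fold MSEs = 46.6300.
Average = 46.6300 / 8 = 5.8288.

5.8288


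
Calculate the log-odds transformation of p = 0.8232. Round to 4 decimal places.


1 - p = 0.1768.
p/(1-p) = 4.6561.
logit = ln(4.6561) = 1.5382.

1.5382


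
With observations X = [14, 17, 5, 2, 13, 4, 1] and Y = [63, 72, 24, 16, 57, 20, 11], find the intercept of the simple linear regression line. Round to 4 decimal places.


The slope is b1 = 3.9127.
Sample means are xbar = 8.0000 and ybar = 37.5714.
Intercept: b0 = 37.5714 - (3.9127)(8.0000) = 6.2698.

6.2698


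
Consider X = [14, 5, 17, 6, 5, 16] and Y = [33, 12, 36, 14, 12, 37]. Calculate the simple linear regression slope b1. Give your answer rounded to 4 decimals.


The sample means are xbar = 10.5000 and ybar = 24.0000.
Compute S_xx = 165.5000 and S_xy = 358.0000.
Slope b1 = S_xy / S_xx = 358.0000 / 165.5000 = 2.1631.

2.1631


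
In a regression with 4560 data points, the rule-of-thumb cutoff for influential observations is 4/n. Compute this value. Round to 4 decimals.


Using the rule of thumb:
Threshold = 4 / 4560 = 0.0009.

0.0009


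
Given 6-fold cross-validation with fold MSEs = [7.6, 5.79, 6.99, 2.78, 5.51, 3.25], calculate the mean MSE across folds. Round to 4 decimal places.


Add all fold MSEs: 31.9200.
Divide by k = 6: 31.9200/6 = 5.3200.

5.3200


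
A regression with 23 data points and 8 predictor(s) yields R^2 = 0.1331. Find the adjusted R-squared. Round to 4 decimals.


Adjusted R^2 = 1 - (1 - R^2) * (n-1)/(n-p-1).
(1 - R^2) = 0.8669.
(n-1)/(n-p-1) = 22/14.
(1 - R^2) * (n-1) = 0.8669 * 22 = 19.0718.
Divide by (n-p-1): 19.0718 / 14 = 1.3623.
Adj R^2 = 1 - 1.3623 = -0.3623.

-0.3623


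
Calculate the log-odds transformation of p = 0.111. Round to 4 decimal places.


The odds are p/(1-p) = 0.111 / 0.889 = 0.1249.
logit(p) = ln(0.1249) = -2.0806.

-2.0806


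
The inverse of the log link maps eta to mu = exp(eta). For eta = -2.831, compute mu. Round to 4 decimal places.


Apply the inverse link:
mu = e^-2.831 = 0.0590.

0.0590


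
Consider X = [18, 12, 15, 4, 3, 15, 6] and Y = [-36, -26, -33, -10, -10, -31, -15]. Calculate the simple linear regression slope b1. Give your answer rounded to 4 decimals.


First compute the means: xbar = 10.4286, ybar = -23.0000.
Then S_xx = sum((xi - xbar)^2) = 217.7143.
S_xy = sum((xi - xbar)(yi - ybar)) = -401.0000.
b1 = S_xy / S_xx = -401.0000 / 217.7143 = -1.8419.

-1.8419


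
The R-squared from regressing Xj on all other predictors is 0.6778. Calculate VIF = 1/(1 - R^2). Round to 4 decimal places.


VIF = 1 / (1 - 0.6778).
= 1 / 0.3222 = 3.1037.

3.1037


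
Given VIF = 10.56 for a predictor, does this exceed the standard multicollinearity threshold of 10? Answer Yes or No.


Check: VIF = 10.56 vs threshold = 10.
Since 10.56 >= 10, the answer is Yes.

Yes


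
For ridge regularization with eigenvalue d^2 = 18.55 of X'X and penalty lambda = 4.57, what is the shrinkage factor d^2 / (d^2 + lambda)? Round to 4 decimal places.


Compute the denominator: 18.55 + 4.57 = 23.1200.
Shrinkage factor = 18.55 / 23.1200 = 0.8023.

0.8023


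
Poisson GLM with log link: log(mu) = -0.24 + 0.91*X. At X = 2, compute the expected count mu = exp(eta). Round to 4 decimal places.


eta = -0.24 + 0.91 * 2 = 1.5800.
mu = exp(1.5800) = 4.8550.

4.8550


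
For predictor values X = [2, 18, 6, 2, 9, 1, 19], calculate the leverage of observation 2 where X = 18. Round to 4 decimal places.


n = 7, xbar = 8.1429.
SXX = sum((xi - xbar)^2) = 346.8571.
h = 1/7 + (18 - 8.1429)^2 / 346.8571 = 0.4230.

0.4230


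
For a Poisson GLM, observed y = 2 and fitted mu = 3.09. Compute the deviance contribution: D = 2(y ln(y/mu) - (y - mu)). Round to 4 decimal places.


Compute y*ln(y/mu) = 2*ln(2/3.09) = 2*-0.435024 = -0.870048.
y - mu = -1.09.
D = 2*(-0.870048 - (-1.09)) = 0.439904, which rounds to 0.4399.

0.4399


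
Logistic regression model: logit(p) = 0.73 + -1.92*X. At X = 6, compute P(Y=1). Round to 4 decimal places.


z = 0.73 + -1.92 * 6 = -10.7900.
Sigmoid: P = 1 / (1 + exp(10.7900)) = 0.0000.

0.0000


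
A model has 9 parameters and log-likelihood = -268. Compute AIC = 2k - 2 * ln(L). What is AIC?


Compute:
2k = 2*9 = 18.
-2*loglik = -2*(-268) = 536.
AIC = 18 + 536 = 554.

554


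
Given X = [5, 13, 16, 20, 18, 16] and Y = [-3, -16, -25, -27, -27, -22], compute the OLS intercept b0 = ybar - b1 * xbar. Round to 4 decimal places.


Compute b1 = -1.7297 from the OLS formula.
With xbar = 14.6667 and ybar = -20.0000, the intercept is:
b0 = -20.0000 - -1.7297 * 14.6667 = 5.3684.

5.3684


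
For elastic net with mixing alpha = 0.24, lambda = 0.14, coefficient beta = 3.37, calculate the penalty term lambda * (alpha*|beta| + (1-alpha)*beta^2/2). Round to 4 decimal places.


Compute:
L1 = 0.24 * 3.37 = 0.8088.
L2 = 0.76 * 3.37^2 / 2 = 4.3156.
Penalty = 0.14 * (0.8088 + 4.3156) = 0.7174.

0.7174


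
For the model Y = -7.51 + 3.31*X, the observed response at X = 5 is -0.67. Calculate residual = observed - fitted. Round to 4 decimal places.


Fitted value at X = 5 is yhat = -7.51 + 3.31*5 = 9.0400.
Residual = -0.67 - 9.0400 = -9.7100.

-9.7100


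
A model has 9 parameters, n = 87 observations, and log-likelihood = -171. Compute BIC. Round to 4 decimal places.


Compute k*ln(n) = 9*ln(87) = 9*4.465908 = 40.193172.
Then -2*loglik = 342.
BIC = 40.193172 + 342 = 382.193172, which rounds to 382.1932.

382.1932


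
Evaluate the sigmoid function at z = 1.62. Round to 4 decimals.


First, exp(-1.6200) = 0.1979.
Then sigma(z) = 1/(1 + 0.1979) = 0.8348.

0.8348


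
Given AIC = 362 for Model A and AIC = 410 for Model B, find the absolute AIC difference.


Absolute difference = |362 - 410| = 48.
The model with lower AIC (A) is preferred.

48


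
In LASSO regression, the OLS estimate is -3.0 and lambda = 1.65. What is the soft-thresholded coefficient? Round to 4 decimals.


Absolute value: |-3.0| = 3.0.
Compare to lambda = 1.65.
Since |beta| > lambda, coefficient = sign(beta)*(|beta| - lambda) = -1.3500.

-1.3500


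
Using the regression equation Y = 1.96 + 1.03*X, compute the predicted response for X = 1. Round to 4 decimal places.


Predicted value:
Y = 1.96 + (1.03)(1) = 1.96 + 1.0300 = 2.9900.

2.9900


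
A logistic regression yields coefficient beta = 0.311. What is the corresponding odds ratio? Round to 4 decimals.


The odds ratio is computed as:
OR = e^(0.311) = 1.3648.

1.3648


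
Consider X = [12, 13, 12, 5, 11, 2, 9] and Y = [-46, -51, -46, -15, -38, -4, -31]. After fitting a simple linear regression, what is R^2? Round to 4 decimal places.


Fit the OLS line: b0 = 5.6667, b1 = -4.2292.
SSres = 16.3125.
SStot = 1856.0000.
R^2 = 1 - 16.3125/1856.0000 = 0.9912.

0.9912


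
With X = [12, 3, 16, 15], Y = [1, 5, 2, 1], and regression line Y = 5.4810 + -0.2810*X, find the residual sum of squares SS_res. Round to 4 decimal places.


Predicted values from Y = 5.4810 + -0.2810*X.
Residuals: [-1.1090, 0.3620, 1.0150, -0.2660].
SSres = 2.4619.

2.4619


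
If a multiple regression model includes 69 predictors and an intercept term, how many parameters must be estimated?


Each predictor gets one coefficient, plus one intercept.
Total parameters = 69 + 1 = 70.

70


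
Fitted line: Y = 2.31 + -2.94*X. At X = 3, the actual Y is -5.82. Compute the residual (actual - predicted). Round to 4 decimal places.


Predicted = 2.31 + -2.94 * 3 = -6.5100.
Residual = -5.82 - -6.5100 = 0.6900.

0.6900


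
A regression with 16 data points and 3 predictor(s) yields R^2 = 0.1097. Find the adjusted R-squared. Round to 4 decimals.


Plug in: Adj R^2 = 1 - (1 - 0.1097) * 15/12.
= 1 - 0.8903 * 15/12
= 1 - 13.3545 / 12
= 1 - 1.1129 = -0.1129.

-0.1129


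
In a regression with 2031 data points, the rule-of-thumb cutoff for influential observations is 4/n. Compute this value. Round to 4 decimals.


Cook's distance cutoff = 4/n = 4/2031.
= 0.0020.

0.0020


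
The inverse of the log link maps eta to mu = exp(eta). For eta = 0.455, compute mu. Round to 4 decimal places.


The inverse log link gives:
mu = exp(0.455) = 1.5762.

1.5762


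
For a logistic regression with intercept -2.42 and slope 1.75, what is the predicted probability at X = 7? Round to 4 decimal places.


z = -2.42 + 1.75 * 7 = 9.8300.
Sigmoid: P = 1 / (1 + exp(-9.8300)) = 0.9999.

0.9999


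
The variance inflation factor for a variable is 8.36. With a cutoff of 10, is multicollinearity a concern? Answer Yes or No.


Check: VIF = 8.36 vs threshold = 10.
Since 8.36 < 10, the answer is No.

No


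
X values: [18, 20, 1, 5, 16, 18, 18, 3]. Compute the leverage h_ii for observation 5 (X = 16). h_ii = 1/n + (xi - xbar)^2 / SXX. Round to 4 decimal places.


n = 8, xbar = 12.3750.
SXX = sum((xi - xbar)^2) = 437.8750.
h = 1/8 + (16 - 12.3750)^2 / 437.8750 = 0.1550.

0.1550


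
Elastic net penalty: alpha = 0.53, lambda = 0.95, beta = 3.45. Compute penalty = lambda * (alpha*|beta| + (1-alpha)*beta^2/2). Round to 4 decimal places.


Compute:
L1 = 0.53 * 3.45 = 1.8285.
L2 = 0.47 * 3.45^2 / 2 = 2.7971.
Penalty = 0.95 * (1.8285 + 2.7971) = 4.3943.

4.3943


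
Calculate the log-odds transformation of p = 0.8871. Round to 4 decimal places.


The odds are p/(1-p) = 0.8871 / 0.1129 = 7.8574.
logit(p) = ln(7.8574) = 2.0615.

2.0615


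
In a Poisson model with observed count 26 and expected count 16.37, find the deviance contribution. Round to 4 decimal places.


y/mu = 26/16.37 = 1.588271 (approx.), and ln(26/16.37) = 0.462646.
y * ln(y/mu) = 26 * 0.462646 = 12.028796.
y - mu = 9.63.
D = 2 * (12.028796 - 9.63) = 4.797592, which rounds to 4.7976.

4.7976


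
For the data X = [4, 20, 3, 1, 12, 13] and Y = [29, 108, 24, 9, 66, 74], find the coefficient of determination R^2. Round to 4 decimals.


The fitted line is Y = 6.8966 + 5.0683*X.
SSres = 20.2363, SStot = 6977.3333.
R^2 = 1 - SSres/SStot = 0.9971.

0.9971


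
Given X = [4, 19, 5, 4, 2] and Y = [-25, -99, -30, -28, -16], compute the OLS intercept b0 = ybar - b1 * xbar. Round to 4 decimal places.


First find the slope: b1 = -4.8669.
Means: xbar = 6.8000, ybar = -39.6000.
b0 = ybar - b1 * xbar = -39.6000 - -4.8669 * 6.8000 = -6.5052.

-6.5052


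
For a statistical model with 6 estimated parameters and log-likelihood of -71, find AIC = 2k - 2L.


AIC = 2*6 - 2*(-71).
= 12 + 142 = 154.

154


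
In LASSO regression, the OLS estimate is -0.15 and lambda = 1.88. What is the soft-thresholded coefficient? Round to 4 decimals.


Check: |-0.15| = 0.15 vs lambda = 1.88.
Since |beta| <= lambda, the coefficient is set to 0.
Soft-thresholded coefficient = 0.0000.

0.0000


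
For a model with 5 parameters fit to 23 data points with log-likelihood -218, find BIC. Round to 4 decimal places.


Compute k*ln(n) = 5*ln(23) = 5*3.135494 = 15.677470.
Then -2*loglik = 436.
BIC = 15.677470 + 436 = 451.677470, which rounds to 451.6775.

451.6775


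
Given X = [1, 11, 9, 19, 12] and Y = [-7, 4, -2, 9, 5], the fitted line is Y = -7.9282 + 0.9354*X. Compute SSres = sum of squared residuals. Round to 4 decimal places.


Predicted values from Y = -7.9282 + 0.9354*X.
Residuals: [-0.0072, 1.6388, -2.4904, -0.8444, 1.7034].
SSres = 12.5024.

12.5024


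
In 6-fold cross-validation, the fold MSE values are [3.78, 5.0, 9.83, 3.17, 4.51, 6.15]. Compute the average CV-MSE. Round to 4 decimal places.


Add all fold MSEs: 32.4400.
Divide by k = 6: 32.4400/6 = 5.4067.

5.4067


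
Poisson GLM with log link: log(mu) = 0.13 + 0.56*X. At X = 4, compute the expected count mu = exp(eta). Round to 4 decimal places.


Linear predictor: eta = 0.13 + (0.56)(4) = 2.3700.
Expected count: mu = exp(2.3700) = 10.6974.

10.6974


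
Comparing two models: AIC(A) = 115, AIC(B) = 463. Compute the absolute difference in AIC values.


|AIC_A - AIC_B| = |115 - 463| = 348.
Model A is preferred (lower AIC).

348


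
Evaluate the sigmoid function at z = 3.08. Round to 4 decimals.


exp(-3.0800) = 0.0460.
1 + exp(-z) = 1.0460.
sigmoid = 1/1.0460 = 0.9561.

0.9561


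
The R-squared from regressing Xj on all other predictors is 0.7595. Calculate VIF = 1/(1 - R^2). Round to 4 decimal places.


VIF = 1 / (1 - 0.7595).
= 1 / 0.2405 = 4.1580.

4.1580


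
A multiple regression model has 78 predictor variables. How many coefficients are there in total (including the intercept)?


Each predictor gets one coefficient, plus one intercept.
Total parameters = 78 + 1 = 79.

79


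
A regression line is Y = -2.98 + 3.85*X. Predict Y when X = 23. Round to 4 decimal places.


Substitute X = 23 into the equation:
Y = -2.98 + 3.85 * 23 = -2.98 + 88.5500 = 85.5700.

85.5700


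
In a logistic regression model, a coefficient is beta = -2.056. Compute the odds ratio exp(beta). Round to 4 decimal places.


The odds ratio is computed as:
OR = e^(-2.056) = 0.1280.

0.1280


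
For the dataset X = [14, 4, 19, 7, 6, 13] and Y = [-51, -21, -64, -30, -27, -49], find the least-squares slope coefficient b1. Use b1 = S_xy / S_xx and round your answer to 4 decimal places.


First compute the means: xbar = 10.5000, ybar = -40.3333.
Then S_xx = sum((xi - xbar)^2) = 165.5000.
S_xy = sum((xi - xbar)(yi - ybar)) = -482.0000.
b1 = S_xy / S_xx = -482.0000 / 165.5000 = -2.9124.

-2.9124


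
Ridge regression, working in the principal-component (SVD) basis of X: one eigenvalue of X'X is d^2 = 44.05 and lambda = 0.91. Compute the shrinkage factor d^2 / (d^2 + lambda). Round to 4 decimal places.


d^2 + lambda = 44.05 + 0.91 = 44.9600.
Shrinkage factor = 44.05/44.9600 = 0.9798.

0.9798


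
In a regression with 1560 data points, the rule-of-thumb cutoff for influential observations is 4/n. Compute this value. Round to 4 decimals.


The threshold is 4/n.
4/1560 = 0.0026.

0.0026


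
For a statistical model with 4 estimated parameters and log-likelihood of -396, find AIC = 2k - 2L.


AIC = 2k - 2*loglik = 2(4) - 2(-396).
= 8 + 792 = 800.

800


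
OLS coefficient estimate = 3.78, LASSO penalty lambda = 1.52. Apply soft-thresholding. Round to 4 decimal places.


Check: |3.78| = 3.78 vs lambda = 1.52.
Since |beta| > lambda, coefficient = sign(beta)*(|beta| - lambda) = 2.2600.
Soft-thresholded coefficient = 2.2600.

2.2600


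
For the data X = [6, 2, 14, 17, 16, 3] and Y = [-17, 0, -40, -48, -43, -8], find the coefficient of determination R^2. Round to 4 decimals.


The fitted line is Y = 2.7471 + -2.9738*X.
SSres = 21.8430, SStot = 2050.0000.
R^2 = 1 - SSres/SStot = 0.9893.

0.9893


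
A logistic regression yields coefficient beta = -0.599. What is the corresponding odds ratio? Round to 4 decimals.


Odds ratio = exp(beta) = exp(-0.599).
= 0.5494.

0.5494


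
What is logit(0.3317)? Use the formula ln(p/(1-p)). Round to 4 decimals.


Compute the odds: 0.3317/0.6683 = 0.4963.
Take the natural log: ln(0.4963) = -0.7005.

-0.7005


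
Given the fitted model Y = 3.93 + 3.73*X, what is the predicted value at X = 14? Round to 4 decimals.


Predicted value:
Y = 3.93 + (3.73)(14) = 3.93 + 52.2200 = 56.1500.

56.1500


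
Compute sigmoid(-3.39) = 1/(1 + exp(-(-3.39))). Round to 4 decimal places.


Compute exp(3.3900) = 29.6660.
Sigmoid = 1 / (1 + 29.6660) = 1 / 30.6660 = 0.0326.

0.0326
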